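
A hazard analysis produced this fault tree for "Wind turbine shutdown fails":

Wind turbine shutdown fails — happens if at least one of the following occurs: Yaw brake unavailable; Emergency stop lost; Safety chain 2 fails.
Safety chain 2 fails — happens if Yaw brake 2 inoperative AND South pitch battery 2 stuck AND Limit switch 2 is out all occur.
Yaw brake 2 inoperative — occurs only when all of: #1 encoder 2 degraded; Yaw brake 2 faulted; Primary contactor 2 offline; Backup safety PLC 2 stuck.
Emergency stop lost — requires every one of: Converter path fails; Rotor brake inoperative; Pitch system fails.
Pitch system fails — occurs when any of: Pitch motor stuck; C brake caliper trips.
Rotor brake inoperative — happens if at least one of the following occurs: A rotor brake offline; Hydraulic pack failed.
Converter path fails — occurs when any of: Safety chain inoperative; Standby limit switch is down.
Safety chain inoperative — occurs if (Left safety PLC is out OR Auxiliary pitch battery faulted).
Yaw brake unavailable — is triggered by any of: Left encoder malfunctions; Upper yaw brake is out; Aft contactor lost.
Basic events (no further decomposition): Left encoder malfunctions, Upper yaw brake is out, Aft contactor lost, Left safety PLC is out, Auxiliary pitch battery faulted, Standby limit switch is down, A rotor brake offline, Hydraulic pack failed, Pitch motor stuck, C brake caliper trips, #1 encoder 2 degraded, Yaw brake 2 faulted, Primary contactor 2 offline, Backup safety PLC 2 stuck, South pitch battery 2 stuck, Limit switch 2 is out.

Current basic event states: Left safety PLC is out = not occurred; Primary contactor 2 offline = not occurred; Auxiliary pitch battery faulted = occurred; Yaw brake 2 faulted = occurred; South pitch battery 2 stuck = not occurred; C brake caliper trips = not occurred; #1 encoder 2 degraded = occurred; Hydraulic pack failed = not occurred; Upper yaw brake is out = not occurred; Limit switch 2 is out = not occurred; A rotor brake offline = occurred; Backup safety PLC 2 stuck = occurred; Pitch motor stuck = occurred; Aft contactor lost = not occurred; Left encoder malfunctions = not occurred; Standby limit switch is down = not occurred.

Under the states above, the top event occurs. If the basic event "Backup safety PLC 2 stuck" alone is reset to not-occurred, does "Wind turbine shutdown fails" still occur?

Counterfactual: set "Backup safety PLC 2 stuck" to not occurred.
Yaw brake unavailable [OR]: Left encoder malfunctions=not, Upper yaw brake is out=not, Aft contactor lost=not → no input occurs → does not occur.
Safety chain inoperative [OR]: Left safety PLC is out=not, Auxiliary pitch battery faulted=occurs → at least one input occurs → occurs.
Converter path fails [OR]: Safety chain inoperative=occurs, Standby limit switch is down=not → at least one input occurs → occurs.
Rotor brake inoperative [OR]: A rotor brake offline=occurs, Hydraulic pack failed=not → at least one input occurs → occurs.
Pitch system fails [OR]: Pitch motor stuck=occurs, C brake caliper trips=not → at least one input occurs → occurs.
Emergency stop lost [AND]: Converter path fails=occurs, Rotor brake inoperative=occurs, Pitch system fails=occurs → all inputs occur → occurs.
Yaw brake 2 inoperative [AND]: #1 encoder 2 degraded=occurs, Yaw brake 2 faulted=occurs, Primary contactor 2 offline=not, Backup safety PLC 2 stuck=not → not all inputs occur → does not occur.
Safety chain 2 fails [AND]: Yaw brake 2 inoperative=not, South pitch battery 2 stuck=not, Limit switch 2 is out=not → not all inputs occur → does not occur.
Wind turbine shutdown fails [OR]: Yaw brake unavailable=not, Emergency stop lost=occurs, Safety chain 2 fails=not → at least one input occurs → occurs.

Yes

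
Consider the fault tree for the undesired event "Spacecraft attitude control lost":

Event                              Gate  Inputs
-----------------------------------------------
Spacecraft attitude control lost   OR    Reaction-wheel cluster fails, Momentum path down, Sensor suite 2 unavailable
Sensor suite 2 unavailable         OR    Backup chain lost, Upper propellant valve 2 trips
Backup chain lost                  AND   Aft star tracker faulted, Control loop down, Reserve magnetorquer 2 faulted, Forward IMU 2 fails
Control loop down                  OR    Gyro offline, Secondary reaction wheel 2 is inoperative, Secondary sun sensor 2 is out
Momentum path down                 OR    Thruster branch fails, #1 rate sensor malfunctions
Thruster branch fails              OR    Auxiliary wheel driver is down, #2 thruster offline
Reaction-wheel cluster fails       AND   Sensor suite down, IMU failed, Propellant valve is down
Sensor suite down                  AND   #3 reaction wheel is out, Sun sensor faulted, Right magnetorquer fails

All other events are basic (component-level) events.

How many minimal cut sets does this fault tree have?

Sensor suite down [AND]: one cut set from each child combined → 1 × 1 × 1 = 1 cut set(s).
Reaction-wheel cluster fails [AND]: one cut set from each child combined → 1 × 1 × 1 = 1 cut set(s).
Thruster branch fails [OR]: union of children's cut sets → 2 cut set(s).
Momentum path down [OR]: union of children's cut sets → 3 cut set(s).
Control loop down [OR]: union of children's cut sets → 3 cut set(s).
Backup chain lost [AND]: one cut set from each child combined → 1 × 3 × 1 × 1 = 3 cut set(s).
Sensor suite 2 unavailable [OR]: union of children's cut sets → 4 cut set(s).
Spacecraft attitude control lost [OR]: union of children's cut sets → 8 cut set(s).
Minimal cut sets: {#3 reaction wheel is out, IMU failed, Propellant valve is down, Right magnetorquer fails, Sun sensor faulted}; {Auxiliary wheel driver is down}; {#2 thruster offline}; {#1 rate sensor malfunctions}; {Aft star tracker faulted, Forward IMU 2 fails, Gyro offline, Reserve magnetorquer 2 faulted}; {Aft star tracker faulted, Forward IMU 2 fails, Reserve magnetorquer 2 faulted, Secondary reaction wheel 2 is inoperative}; {Aft star tracker faulted, Forward IMU 2 fails, Reserve magnetorquer 2 faulted, Secondary sun sensor 2 is out}; {Upper propellant valve 2 trips}.

8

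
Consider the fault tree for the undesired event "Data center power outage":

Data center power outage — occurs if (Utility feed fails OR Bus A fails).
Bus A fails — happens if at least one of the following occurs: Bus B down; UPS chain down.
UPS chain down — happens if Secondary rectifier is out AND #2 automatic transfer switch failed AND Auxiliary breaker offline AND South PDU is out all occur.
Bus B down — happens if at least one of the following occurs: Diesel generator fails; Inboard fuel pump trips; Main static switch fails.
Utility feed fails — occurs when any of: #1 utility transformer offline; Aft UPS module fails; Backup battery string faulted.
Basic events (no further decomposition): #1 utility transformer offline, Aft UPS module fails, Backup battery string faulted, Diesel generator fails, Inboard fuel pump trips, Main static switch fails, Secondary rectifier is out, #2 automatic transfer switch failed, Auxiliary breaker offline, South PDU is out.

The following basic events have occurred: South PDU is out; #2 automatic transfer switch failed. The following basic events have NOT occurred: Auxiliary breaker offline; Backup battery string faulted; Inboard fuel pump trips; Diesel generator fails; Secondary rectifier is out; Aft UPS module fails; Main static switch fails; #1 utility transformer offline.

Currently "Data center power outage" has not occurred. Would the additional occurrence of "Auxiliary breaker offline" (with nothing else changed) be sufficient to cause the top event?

Counterfactual: set "Auxiliary breaker offline" to occurred.
Utility feed fails [OR]: #1 utility transformer offline=not, Aft UPS module fails=not, Backup battery string faulted=not → no input occurs → does not occur.
Bus B down [OR]: Diesel generator fails=not, Inboard fuel pump trips=not, Main static switch fails=not → no input occurs → does not occur.
UPS chain down [AND]: Secondary rectifier is out=not, #2 automatic transfer switch failed=occurs, Auxiliary breaker offline=occurs, South PDU is out=occurs → not all inputs occur → does not occur.
Bus A fails [OR]: Bus B down=not, UPS chain down=not → no input occurs → does not occur.
Data center power outage [OR]: Utility feed fails=not, Bus A fails=not → no input occurs → does not occur.

No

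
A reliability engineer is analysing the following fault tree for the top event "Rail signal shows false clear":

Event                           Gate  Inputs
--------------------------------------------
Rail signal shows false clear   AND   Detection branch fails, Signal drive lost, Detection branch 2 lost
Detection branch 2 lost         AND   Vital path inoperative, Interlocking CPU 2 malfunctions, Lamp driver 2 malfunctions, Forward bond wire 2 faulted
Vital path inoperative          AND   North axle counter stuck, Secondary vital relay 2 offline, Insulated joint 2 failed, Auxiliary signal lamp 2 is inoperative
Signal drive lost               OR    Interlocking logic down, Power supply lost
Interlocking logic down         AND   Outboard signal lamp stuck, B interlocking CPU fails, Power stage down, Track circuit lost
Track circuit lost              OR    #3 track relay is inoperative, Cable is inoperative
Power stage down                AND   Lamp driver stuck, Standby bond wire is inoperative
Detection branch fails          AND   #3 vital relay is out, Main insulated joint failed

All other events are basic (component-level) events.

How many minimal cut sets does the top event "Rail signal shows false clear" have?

Detection branch fails [AND]: one cut set from each child combined → 1 × 1 = 1 cut set(s).
Power stage down [AND]: one cut set from each child combined → 1 × 1 = 1 cut set(s).
Track circuit lost [OR]: union of children's cut sets → 2 cut set(s).
Interlocking logic down [AND]: one cut set from each child combined → 1 × 1 × 1 × 2 = 2 cut set(s).
Signal drive lost [OR]: union of children's cut sets → 3 cut set(s).
Vital path inoperative [AND]: one cut set from each child combined → 1 × 1 × 1 × 1 = 1 cut set(s).
Detection branch 2 lost [AND]: one cut set from each child combined → 1 × 1 × 1 × 1 = 1 cut set(s).
Rail signal shows false clear [AND]: one cut set from each child combined → 1 × 3 × 1 = 3 cut set(s).
Minimal cut sets: {#3 track relay is inoperative, #3 vital relay is out, Auxiliary signal lamp 2 is inoperative, B interlocking CPU fails, Forward bond wire 2 faulted, Insulated joint 2 failed, Interlocking CPU 2 malfunctions, Lamp driver 2 malfunctions, Lamp driver stuck, Main insulated joint failed, North axle counter stuck, Outboard signal lamp stuck, Secondary vital relay 2 offline, Standby bond wire is inoperative}; {#3 vital relay is out, Auxiliary signal lamp 2 is inoperative, B interlocking CPU fails, Cable is inoperative, Forward bond wire 2 faulted, Insulated joint 2 failed, Interlocking CPU 2 malfunctions, Lamp driver 2 malfunctions, Lamp driver stuck, Main insulated joint failed, North axle counter stuck, Outboard signal lamp stuck, Secondary vital relay 2 offline, Standby bond wire is inoperative}; {#3 vital relay is out, Auxiliary signal lamp 2 is inoperative, Forward bond wire 2 faulted, Insulated joint 2 failed, Interlocking CPU 2 malfunctions, Lamp driver 2 malfunctions, Main insulated joint failed, North axle counter stuck, Power supply lost, Secondary vital relay 2 offline}.

3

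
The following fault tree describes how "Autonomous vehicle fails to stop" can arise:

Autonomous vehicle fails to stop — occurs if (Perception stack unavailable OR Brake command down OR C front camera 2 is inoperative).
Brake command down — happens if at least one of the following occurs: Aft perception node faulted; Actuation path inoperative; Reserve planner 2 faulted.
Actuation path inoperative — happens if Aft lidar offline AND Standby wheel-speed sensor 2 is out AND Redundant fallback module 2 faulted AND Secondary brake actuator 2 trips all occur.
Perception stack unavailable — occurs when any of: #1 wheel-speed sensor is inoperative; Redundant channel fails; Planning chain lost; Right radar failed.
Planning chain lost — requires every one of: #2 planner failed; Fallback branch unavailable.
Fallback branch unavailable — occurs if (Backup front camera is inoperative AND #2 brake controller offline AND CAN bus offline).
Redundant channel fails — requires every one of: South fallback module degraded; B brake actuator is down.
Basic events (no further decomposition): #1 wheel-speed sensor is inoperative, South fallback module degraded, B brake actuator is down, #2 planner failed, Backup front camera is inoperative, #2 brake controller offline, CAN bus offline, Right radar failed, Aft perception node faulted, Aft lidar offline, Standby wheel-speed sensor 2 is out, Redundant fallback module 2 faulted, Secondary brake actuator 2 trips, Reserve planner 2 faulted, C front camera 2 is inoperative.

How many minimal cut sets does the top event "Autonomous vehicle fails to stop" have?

Redundant channel fails [AND]: one cut set from each child combined → 1 × 1 = 1 cut set(s).
Fallback branch unavailable [AND]: one cut set from each child combined → 1 × 1 × 1 = 1 cut set(s).
Planning chain lost [AND]: one cut set from each child combined → 1 × 1 = 1 cut set(s).
Perception stack unavailable [OR]: union of children's cut sets → 4 cut set(s).
Actuation path inoperative [AND]: one cut set from each child combined → 1 × 1 × 1 × 1 = 1 cut set(s).
Brake command down [OR]: union of children's cut sets → 3 cut set(s).
Autonomous vehicle fails to stop [OR]: union of children's cut sets → 8 cut set(s).
Minimal cut sets: {#1 wheel-speed sensor is inoperative}; {B brake actuator is down, South fallback module degraded}; {#2 brake controller offline, #2 planner failed, Backup front camera is inoperative, CAN bus offline}; {Right radar failed}; {Aft perception node faulted}; {Aft lidar offline, Redundant fallback module 2 faulted, Secondary brake actuator 2 trips, Standby wheel-speed sensor 2 is out}; {Reserve planner 2 faulted}; {C front camera 2 is inoperative}.

8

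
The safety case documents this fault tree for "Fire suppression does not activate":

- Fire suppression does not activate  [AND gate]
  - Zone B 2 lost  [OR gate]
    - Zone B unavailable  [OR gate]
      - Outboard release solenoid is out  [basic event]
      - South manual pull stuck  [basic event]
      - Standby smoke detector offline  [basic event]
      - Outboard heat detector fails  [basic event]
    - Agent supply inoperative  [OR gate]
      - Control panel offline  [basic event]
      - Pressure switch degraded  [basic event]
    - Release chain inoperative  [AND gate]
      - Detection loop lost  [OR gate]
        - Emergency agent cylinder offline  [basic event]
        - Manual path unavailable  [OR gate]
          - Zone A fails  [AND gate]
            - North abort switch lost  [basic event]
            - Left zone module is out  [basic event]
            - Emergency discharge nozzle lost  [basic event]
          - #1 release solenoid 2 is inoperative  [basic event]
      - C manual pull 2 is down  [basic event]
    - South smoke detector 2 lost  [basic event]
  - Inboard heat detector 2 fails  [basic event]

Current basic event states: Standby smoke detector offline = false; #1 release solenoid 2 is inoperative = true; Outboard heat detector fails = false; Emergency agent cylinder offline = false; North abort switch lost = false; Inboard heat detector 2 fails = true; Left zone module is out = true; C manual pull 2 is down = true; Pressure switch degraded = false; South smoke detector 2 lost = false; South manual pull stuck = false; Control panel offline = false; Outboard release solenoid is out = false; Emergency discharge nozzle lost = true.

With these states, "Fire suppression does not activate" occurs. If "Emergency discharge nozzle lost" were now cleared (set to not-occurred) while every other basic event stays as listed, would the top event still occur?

Yes

Counterfactual: set "Emergency discharge nozzle lost" to not occurred.
Zone B unavailable [OR]: Outboard release solenoid is out=not, South manual pull stuck=not, Standby smoke detector offline=not, Outboard heat detector fails=not → no input occurs → does not occur.
Agent supply inoperative [OR]: Control panel offline=not, Pressure switch degraded=not → no input occurs → does not occur.
Zone A fails [AND]: North abort switch lost=not, Left zone module is out=occurs, Emergency discharge nozzle lost=not → not all inputs occur → does not occur.
Manual path unavailable [OR]: Zone A fails=not, #1 release solenoid 2 is inoperative=occurs → at least one input occurs → occurs.
Detection loop lost [OR]: Emergency agent cylinder offline=not, Manual path unavailable=occurs → at least one input occurs → occurs.
Release chain inoperative [AND]: Detection loop lost=occurs, C manual pull 2 is down=occurs → all inputs occur → occurs.
Zone B 2 lost [OR]: Zone B unavailable=not, Agent supply inoperative=not, Release chain inoperative=occurs, South smoke detector 2 lost=not → at least one input occurs → occurs.
Fire suppression does not activate [AND]: Zone B 2 lost=occurs, Inboard heat detector 2 fails=occurs → all inputs occur → occurs.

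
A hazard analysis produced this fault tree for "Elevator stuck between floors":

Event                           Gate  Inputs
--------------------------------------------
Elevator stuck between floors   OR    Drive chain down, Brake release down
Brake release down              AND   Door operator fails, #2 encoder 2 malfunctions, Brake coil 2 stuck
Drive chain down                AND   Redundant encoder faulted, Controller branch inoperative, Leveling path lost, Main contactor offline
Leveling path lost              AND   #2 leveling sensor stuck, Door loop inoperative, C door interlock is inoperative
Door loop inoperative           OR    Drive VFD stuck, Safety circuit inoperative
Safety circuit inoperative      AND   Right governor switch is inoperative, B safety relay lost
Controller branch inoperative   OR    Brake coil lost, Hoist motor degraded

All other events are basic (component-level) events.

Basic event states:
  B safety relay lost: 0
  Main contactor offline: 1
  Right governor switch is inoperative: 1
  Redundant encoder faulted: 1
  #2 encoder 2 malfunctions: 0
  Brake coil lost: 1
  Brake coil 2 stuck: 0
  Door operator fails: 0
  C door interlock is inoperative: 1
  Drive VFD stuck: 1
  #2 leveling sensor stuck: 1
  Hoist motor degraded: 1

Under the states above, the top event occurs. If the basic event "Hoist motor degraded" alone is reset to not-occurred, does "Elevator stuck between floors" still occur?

Yes

Counterfactual: set "Hoist motor degraded" to not occurred.
Controller branch inoperative [OR]: Brake coil lost=occurs, Hoist motor degraded=not → at least one input occurs → occurs.
Safety circuit inoperative [AND]: Right governor switch is inoperative=occurs, B safety relay lost=not → not all inputs occur → does not occur.
Door loop inoperative [OR]: Drive VFD stuck=occurs, Safety circuit inoperative=not → at least one input occurs → occurs.
Leveling path lost [AND]: #2 leveling sensor stuck=occurs, Door loop inoperative=occurs, C door interlock is inoperative=occurs → all inputs occur → occurs.
Drive chain down [AND]: Redundant encoder faulted=occurs, Controller branch inoperative=occurs, Leveling path lost=occurs, Main contactor offline=occurs → all inputs occur → occurs.
Brake release down [AND]: Door operator fails=not, #2 encoder 2 malfunctions=not, Brake coil 2 stuck=not → not all inputs occur → does not occur.
Elevator stuck between floors [OR]: Drive chain down=occurs, Brake release down=not → at least one input occurs → occurs.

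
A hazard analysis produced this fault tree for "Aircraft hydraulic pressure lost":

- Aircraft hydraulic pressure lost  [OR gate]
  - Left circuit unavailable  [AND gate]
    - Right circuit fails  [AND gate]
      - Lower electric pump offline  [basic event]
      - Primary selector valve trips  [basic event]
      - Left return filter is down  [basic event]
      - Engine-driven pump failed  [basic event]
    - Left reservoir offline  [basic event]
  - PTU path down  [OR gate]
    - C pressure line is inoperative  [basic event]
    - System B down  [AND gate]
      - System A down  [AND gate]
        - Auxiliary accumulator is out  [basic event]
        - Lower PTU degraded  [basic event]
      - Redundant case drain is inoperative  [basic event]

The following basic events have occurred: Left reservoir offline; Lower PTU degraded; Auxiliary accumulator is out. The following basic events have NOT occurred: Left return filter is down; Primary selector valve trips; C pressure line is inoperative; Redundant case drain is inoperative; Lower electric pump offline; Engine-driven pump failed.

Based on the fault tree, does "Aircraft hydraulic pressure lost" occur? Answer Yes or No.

Right circuit fails [AND]: Lower electric pump offline=not, Primary selector valve trips=not, Left return filter is down=not, Engine-driven pump failed=not → not all inputs occur → does not occur.
Left circuit unavailable [AND]: Right circuit fails=not, Left reservoir offline=occurs → not all inputs occur → does not occur.
System A down [AND]: Auxiliary accumulator is out=occurs, Lower PTU degraded=occurs → all inputs occur → occurs.
System B down [AND]: System A down=occurs, Redundant case drain is inoperative=not → not all inputs occur → does not occur.
PTU path down [OR]: C pressure line is inoperative=not, System B down=not → no input occurs → does not occur.
Aircraft hydraulic pressure lost [OR]: Left circuit unavailable=not, PTU path down=not → no input occurs → does not occur.

No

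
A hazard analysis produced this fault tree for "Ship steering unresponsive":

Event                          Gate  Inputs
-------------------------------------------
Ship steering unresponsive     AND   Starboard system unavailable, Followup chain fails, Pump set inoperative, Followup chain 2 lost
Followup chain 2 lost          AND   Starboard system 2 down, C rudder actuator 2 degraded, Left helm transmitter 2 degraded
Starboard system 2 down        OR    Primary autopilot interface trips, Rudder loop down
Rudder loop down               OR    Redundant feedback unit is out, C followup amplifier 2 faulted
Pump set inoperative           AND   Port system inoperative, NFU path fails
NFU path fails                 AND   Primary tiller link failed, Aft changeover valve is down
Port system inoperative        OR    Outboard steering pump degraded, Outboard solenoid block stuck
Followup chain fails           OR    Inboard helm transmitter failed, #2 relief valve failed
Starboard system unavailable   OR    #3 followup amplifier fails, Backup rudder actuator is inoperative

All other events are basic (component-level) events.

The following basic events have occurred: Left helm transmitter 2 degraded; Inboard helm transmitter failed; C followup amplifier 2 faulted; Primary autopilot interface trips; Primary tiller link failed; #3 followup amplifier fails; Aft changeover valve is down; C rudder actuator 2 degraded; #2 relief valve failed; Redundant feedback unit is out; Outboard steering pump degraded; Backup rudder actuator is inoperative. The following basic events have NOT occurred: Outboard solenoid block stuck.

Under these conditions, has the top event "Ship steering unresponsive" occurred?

Yes

Starboard system unavailable [OR]: #3 followup amplifier fails=occurs, Backup rudder actuator is inoperative=occurs → at least one input occurs → occurs.
Followup chain fails [OR]: Inboard helm transmitter failed=occurs, #2 relief valve failed=occurs → at least one input occurs → occurs.
Port system inoperative [OR]: Outboard steering pump degraded=occurs, Outboard solenoid block stuck=not → at least one input occurs → occurs.
NFU path fails [AND]: Primary tiller link failed=occurs, Aft changeover valve is down=occurs → all inputs occur → occurs.
Pump set inoperative [AND]: Port system inoperative=occurs, NFU path fails=occurs → all inputs occur → occurs.
Rudder loop down [OR]: Redundant feedback unit is out=occurs, C followup amplifier 2 faulted=occurs → at least one input occurs → occurs.
Starboard system 2 down [OR]: Primary autopilot interface trips=occurs, Rudder loop down=occurs → at least one input occurs → occurs.
Followup chain 2 lost [AND]: Starboard system 2 down=occurs, C rudder actuator 2 degraded=occurs, Left helm transmitter 2 degraded=occurs → all inputs occur → occurs.
Ship steering unresponsive [AND]: Starboard system unavailable=occurs, Followup chain fails=occurs, Pump set inoperative=occurs, Followup chain 2 lost=occurs → all inputs occur → occurs.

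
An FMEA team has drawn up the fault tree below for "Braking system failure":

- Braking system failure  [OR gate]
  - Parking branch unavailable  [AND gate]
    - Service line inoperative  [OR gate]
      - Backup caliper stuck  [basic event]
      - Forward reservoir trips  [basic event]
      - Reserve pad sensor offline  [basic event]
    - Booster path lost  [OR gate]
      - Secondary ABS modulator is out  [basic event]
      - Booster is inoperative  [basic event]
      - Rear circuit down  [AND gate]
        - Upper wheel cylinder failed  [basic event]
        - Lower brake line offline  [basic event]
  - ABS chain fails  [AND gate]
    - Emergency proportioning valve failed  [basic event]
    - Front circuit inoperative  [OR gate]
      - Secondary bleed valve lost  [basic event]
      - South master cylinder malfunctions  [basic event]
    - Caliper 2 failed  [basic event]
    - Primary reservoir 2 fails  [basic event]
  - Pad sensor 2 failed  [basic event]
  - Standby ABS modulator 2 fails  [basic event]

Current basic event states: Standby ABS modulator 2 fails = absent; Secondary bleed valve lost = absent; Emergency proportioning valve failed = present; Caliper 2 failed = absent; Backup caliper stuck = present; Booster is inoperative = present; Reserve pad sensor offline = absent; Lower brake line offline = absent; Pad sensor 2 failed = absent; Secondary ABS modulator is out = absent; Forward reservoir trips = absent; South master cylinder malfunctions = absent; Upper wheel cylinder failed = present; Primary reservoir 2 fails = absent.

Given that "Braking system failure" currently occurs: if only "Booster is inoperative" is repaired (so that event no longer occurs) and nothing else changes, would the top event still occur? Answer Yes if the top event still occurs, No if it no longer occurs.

Counterfactual: set "Booster is inoperative" to not occurred.
Service line inoperative [OR]: Backup caliper stuck=occurs, Forward reservoir trips=not, Reserve pad sensor offline=not → at least one input occurs → occurs.
Rear circuit down [AND]: Upper wheel cylinder failed=occurs, Lower brake line offline=not → not all inputs occur → does not occur.
Booster path lost [OR]: Secondary ABS modulator is out=not, Booster is inoperative=not, Rear circuit down=not → no input occurs → does not occur.
Parking branch unavailable [AND]: Service line inoperative=occurs, Booster path lost=not → not all inputs occur → does not occur.
Front circuit inoperative [OR]: Secondary bleed valve lost=not, South master cylinder malfunctions=not → no input occurs → does not occur.
ABS chain fails [AND]: Emergency proportioning valve failed=occurs, Front circuit inoperative=not, Caliper 2 failed=not, Primary reservoir 2 fails=not → not all inputs occur → does not occur.
Braking system failure [OR]: Parking branch unavailable=not, ABS chain fails=not, Pad sensor 2 failed=not, Standby ABS modulator 2 fails=not → no input occurs → does not occur.

No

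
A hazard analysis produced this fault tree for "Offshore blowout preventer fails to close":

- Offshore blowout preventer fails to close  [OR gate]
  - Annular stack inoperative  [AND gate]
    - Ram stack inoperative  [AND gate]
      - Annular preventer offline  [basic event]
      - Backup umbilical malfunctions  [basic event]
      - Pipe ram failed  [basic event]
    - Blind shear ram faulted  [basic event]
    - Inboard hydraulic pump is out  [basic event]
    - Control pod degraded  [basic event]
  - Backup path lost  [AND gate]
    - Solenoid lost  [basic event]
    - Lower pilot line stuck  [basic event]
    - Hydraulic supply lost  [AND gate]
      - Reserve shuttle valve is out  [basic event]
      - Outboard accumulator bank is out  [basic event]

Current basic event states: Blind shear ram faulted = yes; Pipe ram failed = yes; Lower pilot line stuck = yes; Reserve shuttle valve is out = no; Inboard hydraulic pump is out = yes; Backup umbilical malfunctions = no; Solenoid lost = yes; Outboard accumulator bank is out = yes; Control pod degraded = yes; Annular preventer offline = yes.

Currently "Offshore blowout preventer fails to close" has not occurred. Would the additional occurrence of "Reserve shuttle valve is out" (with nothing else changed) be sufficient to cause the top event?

Yes

Counterfactual: set "Reserve shuttle valve is out" to occurred.
Ram stack inoperative [AND]: Annular preventer offline=occurs, Backup umbilical malfunctions=not, Pipe ram failed=occurs → not all inputs occur → does not occur.
Annular stack inoperative [AND]: Ram stack inoperative=not, Blind shear ram faulted=occurs, Inboard hydraulic pump is out=occurs, Control pod degraded=occurs → not all inputs occur → does not occur.
Hydraulic supply lost [AND]: Reserve shuttle valve is out=occurs, Outboard accumulator bank is out=occurs → all inputs occur → occurs.
Backup path lost [AND]: Solenoid lost=occurs, Lower pilot line stuck=occurs, Hydraulic supply lost=occurs → all inputs occur → occurs.
Offshore blowout preventer fails to close [OR]: Annular stack inoperative=not, Backup path lost=occurs → at least one input occurs → occurs.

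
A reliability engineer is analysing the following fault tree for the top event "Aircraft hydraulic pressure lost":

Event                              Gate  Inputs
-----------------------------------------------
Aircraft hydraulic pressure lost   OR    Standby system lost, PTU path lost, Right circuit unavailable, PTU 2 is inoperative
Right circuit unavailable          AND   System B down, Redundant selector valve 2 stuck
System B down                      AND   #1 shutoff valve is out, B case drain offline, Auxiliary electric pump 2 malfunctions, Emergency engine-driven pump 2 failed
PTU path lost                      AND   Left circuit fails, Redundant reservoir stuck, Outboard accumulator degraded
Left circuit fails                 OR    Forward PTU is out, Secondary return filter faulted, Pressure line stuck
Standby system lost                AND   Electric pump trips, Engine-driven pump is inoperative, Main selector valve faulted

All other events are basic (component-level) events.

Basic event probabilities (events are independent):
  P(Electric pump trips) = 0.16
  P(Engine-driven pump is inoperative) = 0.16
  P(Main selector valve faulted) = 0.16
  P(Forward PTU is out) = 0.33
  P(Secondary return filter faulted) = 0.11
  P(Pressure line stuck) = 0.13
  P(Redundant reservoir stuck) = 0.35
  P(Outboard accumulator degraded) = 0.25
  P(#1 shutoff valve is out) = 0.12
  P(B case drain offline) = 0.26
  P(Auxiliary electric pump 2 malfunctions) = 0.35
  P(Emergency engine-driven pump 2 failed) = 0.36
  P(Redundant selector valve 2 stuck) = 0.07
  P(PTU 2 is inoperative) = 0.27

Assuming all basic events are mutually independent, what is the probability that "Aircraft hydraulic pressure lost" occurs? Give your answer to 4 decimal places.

P(Standby system lost) [AND] = 0.16 × 0.16 × 0.16 = 0.004096
P(Left circuit fails) [OR] = 1 − (1−0.33) × (1−0.11) × (1−0.13) = 0.481219
P(PTU path lost) [AND] = 0.481219 × 0.35 × 0.25 = 0.042107
P(System B down) [AND] = 0.12 × 0.26 × 0.35 × 0.36 = 0.003931
P(Right circuit unavailable) [AND] = 0.003931 × 0.07 = 0.000275
P(Aircraft hydraulic pressure lost) [OR] = 1 − (1−0.004096) × (1−0.042107) × (1−0.000275) × (1−0.27) = 0.303794
Rounded to 4 decimal places: P(Aircraft hydraulic pressure lost) ≈ 0.3038.

0.3038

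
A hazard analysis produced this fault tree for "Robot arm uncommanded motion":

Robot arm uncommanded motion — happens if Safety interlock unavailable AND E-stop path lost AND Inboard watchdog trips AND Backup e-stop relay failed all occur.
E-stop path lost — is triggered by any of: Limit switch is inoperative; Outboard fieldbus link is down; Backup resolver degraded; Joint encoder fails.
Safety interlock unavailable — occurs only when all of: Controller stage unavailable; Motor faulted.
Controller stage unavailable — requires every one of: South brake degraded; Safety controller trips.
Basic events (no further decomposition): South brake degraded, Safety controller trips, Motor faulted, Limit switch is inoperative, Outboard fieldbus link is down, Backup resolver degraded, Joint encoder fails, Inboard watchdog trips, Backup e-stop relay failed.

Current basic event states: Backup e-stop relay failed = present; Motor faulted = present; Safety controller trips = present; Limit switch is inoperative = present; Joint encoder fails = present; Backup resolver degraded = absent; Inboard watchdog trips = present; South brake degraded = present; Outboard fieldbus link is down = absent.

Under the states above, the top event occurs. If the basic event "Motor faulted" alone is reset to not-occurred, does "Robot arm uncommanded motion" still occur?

Counterfactual: set "Motor faulted" to not occurred.
Controller stage unavailable [AND]: South brake degraded=occurs, Safety controller trips=occurs → all inputs occur → occurs.
Safety interlock unavailable [AND]: Controller stage unavailable=occurs, Motor faulted=not → not all inputs occur → does not occur.
E-stop path lost [OR]: Limit switch is inoperative=occurs, Outboard fieldbus link is down=not, Backup resolver degraded=not, Joint encoder fails=occurs → at least one input occurs → occurs.
Robot arm uncommanded motion [AND]: Safety interlock unavailable=not, E-stop path lost=occurs, Inboard watchdog trips=occurs, Backup e-stop relay failed=occurs → not all inputs occur → does not occur.

No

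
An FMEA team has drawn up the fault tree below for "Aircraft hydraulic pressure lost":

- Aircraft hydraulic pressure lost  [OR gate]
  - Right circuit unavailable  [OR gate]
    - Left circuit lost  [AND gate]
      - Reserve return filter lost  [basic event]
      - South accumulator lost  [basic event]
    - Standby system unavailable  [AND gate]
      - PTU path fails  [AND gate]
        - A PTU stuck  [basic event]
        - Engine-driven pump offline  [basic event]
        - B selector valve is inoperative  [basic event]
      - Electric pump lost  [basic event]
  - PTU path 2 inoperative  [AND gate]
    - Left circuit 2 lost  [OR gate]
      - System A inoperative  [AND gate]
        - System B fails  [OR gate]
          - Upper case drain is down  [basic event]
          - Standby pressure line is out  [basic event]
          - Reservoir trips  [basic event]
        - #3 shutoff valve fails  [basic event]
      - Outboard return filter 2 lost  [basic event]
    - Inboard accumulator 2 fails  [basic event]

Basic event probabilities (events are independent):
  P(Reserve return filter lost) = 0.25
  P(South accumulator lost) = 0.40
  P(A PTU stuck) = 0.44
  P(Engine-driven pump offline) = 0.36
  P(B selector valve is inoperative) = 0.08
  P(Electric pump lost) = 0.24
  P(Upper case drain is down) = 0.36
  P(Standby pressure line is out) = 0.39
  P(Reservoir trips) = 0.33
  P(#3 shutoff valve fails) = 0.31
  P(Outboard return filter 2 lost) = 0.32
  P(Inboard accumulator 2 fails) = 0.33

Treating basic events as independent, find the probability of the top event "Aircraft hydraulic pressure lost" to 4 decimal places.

0.2436

P(Left circuit lost) [AND] = 0.25 × 0.40 = 0.100000
P(PTU path fails) [AND] = 0.44 × 0.36 × 0.08 = 0.012672
P(Standby system unavailable) [AND] = 0.012672 × 0.24 = 0.003041
P(Right circuit unavailable) [OR] = 1 − (1−0.100000) × (1−0.003041) = 0.102737
P(System B fails) [OR] = 1 − (1−0.36) × (1−0.39) × (1−0.33) = 0.738432
P(System A inoperative) [AND] = 0.738432 × 0.31 = 0.228914
P(Left circuit 2 lost) [OR] = 1 − (1−0.228914) × (1−0.32) = 0.475662
P(PTU path 2 inoperative) [AND] = 0.475662 × 0.33 = 0.156968
P(Aircraft hydraulic pressure lost) [OR] = 1 − (1−0.102737) × (1−0.156968) = 0.243579
Rounded to 4 decimal places: P(Aircraft hydraulic pressure lost) ≈ 0.2436.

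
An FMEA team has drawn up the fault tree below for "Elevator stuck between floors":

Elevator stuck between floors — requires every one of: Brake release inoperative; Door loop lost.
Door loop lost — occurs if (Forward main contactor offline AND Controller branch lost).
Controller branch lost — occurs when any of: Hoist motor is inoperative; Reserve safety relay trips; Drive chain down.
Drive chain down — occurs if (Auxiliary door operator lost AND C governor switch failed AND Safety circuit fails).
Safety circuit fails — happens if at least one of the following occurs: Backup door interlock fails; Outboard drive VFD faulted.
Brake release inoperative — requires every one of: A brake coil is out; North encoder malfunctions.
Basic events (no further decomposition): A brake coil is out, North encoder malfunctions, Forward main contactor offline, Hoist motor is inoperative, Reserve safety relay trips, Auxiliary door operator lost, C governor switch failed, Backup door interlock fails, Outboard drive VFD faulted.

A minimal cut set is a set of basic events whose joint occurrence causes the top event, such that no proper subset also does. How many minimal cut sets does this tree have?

4

Brake release inoperative [AND]: one cut set from each child combined → 1 × 1 = 1 cut set(s).
Safety circuit fails [OR]: union of children's cut sets → 2 cut set(s).
Drive chain down [AND]: one cut set from each child combined → 1 × 1 × 2 = 2 cut set(s).
Controller branch lost [OR]: union of children's cut sets → 4 cut set(s).
Door loop lost [AND]: one cut set from each child combined → 1 × 4 = 4 cut set(s).
Elevator stuck between floors [AND]: one cut set from each child combined → 1 × 4 = 4 cut set(s).
Minimal cut sets: {A brake coil is out, Forward main contactor offline, Hoist motor is inoperative, North encoder malfunctions}; {A brake coil is out, Forward main contactor offline, North encoder malfunctions, Reserve safety relay trips}; {A brake coil is out, Auxiliary door operator lost, Backup door interlock fails, C governor switch failed, Forward main contactor offline, North encoder malfunctions}; {A brake coil is out, Auxiliary door operator lost, C governor switch failed, Forward main contactor offline, North encoder malfunctions, Outboard drive VFD faulted}.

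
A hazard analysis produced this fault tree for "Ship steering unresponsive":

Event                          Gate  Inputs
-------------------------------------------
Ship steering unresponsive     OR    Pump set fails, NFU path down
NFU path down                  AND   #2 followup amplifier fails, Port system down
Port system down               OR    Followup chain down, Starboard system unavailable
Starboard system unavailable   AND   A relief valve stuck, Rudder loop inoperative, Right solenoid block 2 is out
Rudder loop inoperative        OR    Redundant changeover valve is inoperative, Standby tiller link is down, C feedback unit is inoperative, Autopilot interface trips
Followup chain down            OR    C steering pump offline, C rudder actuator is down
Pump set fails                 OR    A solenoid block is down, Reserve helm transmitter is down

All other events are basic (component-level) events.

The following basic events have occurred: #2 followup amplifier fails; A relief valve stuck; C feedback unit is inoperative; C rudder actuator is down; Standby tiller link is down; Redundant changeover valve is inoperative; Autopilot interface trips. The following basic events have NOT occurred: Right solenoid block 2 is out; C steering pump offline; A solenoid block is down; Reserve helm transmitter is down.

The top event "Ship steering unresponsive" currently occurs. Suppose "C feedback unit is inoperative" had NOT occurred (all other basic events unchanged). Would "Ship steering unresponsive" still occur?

Counterfactual: set "C feedback unit is inoperative" to not occurred.
Pump set fails [OR]: A solenoid block is down=not, Reserve helm transmitter is down=not → no input occurs → does not occur.
Followup chain down [OR]: C steering pump offline=not, C rudder actuator is down=occurs → at least one input occurs → occurs.
Rudder loop inoperative [OR]: Redundant changeover valve is inoperative=occurs, Standby tiller link is down=occurs, C feedback unit is inoperative=not, Autopilot interface trips=occurs → at least one input occurs → occurs.
Starboard system unavailable [AND]: A relief valve stuck=occurs, Rudder loop inoperative=occurs, Right solenoid block 2 is out=not → not all inputs occur → does not occur.
Port system down [OR]: Followup chain down=occurs, Starboard system unavailable=not → at least one input occurs → occurs.
NFU path down [AND]: #2 followup amplifier fails=occurs, Port system down=occurs → all inputs occur → occurs.
Ship steering unresponsive [OR]: Pump set fails=not, NFU path down=occurs → at least one input occurs → occurs.

Yes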